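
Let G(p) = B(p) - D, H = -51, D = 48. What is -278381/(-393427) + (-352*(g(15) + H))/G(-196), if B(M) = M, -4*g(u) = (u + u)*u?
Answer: -5643646435/23999047 ≈ -235.16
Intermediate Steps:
g(u) = -u²/2 (g(u) = -(u + u)*u/4 = -2*u*u/4 = -u²/2)
G(p) = -48 + p (G(p) = p - 1*48 = p - 48 = -48 + p)
-278381/(-393427) + (-352*(g(15) + H))/G(-196) = -278381/(-393427) + (-352*(-½*15² - 51))/(-48 - 196) = -278381*(-1/393427) - 352*(-½*225 - 51)/(-244) = 278381/393427 - 352*(-225/2 - 51)*(-1/244) = 278381/393427 - 352*(-327/2)*(-1/244) = 278381/393427 + 57552*(-1/244) = 278381/393427 - 14388/61 = -5643646435/23999047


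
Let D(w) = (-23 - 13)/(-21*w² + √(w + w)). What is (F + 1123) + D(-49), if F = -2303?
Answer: -61222151936/51883211 + 36*I*√2/363182477 ≈ -1180.0 + 1.4018e-7*I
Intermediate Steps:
D(w) = -36/(-21*w² + √2*√w) (D(w) = -36/(-21*w² + √(2*w)) = -36/(-21*w² + √2*√w))
(F + 1123) + D(-49) = (-2303 + 1123) + 36/(21*(-49)² - √2*√(-49)) = -1180 + 36/(21*2401 - √2*7*I) = -1180 + 36/(50421 - 7*I*√2)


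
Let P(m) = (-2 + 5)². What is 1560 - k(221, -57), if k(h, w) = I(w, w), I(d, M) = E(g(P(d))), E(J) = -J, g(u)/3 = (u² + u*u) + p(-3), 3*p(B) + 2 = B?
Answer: 2041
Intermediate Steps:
P(m) = 9 (P(m) = 3² = 9)
p(B) = -⅔ + B/3
g(u) = -5 + 6*u² (g(u) = 3*((u² + u*u) + (-⅔ + (⅓)*(-3))) = 3*((u² + u²) + (-⅔ - 1)) = 3*(2*u² - 5/3) = 3*(-5/3 + 2*u²) = -5 + 6*u²)
I(d, M) = -481 (I(d, M) = -(-5 + 6*9²) = -(-5 + 6*81) = -(-5 + 486) = -1*481 = -481)
k(h, w) = -481
1560 - k(221, -57) = 1560 - 1*(-481) = 1560 + 481 = 2041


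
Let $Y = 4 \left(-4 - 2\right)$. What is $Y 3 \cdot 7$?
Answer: $-504$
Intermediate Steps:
$Y = -24$ ($Y = 4 \left(-6\right) = -24$)
$Y 3 \cdot 7 = \left(-24\right) 3 \cdot 7 = \left(-72\right) 7 = -504$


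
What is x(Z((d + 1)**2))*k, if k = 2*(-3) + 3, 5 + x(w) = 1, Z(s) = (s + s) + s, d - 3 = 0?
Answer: 12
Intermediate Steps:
d = 3 (d = 3 + 0 = 3)
Z(s) = 3*s (Z(s) = 2*s + s = 3*s)
x(w) = -4 (x(w) = -5 + 1 = -4)
k = -3 (k = -6 + 3 = -3)
x(Z((d + 1)**2))*k = -4*(-3) = 12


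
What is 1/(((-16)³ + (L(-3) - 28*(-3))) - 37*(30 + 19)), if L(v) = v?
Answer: -1/5828 ≈ -0.00017159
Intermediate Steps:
1/(((-16)³ + (L(-3) - 28*(-3))) - 37*(30 + 19)) = 1/(((-16)³ + (-3 - 28*(-3))) - 37*(30 + 19)) = 1/((-4096 + (-3 + 84)) - 37*49) = 1/((-4096 + 81) - 1813) = 1/(-4015 - 1813) = 1/(-5828) = -1/5828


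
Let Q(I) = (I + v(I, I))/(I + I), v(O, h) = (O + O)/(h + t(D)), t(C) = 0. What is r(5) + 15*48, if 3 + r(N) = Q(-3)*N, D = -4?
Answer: 4307/6 ≈ 717.83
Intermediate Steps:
v(O, h) = 2*O/h (v(O, h) = (O + O)/(h + 0) = (2*O)/h = 2*O/h)
Q(I) = (2 + I)/(2*I) (Q(I) = (I + 2*I/I)/(I + I) = (I + 2)/((2*I)) = (2 + I)*(1/(2*I)) = (2 + I)/(2*I))
r(N) = -3 + N/6 (r(N) = -3 + ((½)*(2 - 3)/(-3))*N = -3 + ((½)*(-⅓)*(-1))*N = -3 + N/6)
r(5) + 15*48 = (-3 + (⅙)*5) + 15*48 = (-3 + ⅚) + 720 = -13/6 + 720 = 4307/6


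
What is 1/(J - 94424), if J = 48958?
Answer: -1/45466 ≈ -2.1994e-5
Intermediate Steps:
1/(J - 94424) = 1/(48958 - 94424) = 1/(-45466) = -1/45466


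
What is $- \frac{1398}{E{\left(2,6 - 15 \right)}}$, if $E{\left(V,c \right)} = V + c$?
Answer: $\frac{1398}{7} \approx 199.71$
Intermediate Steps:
$- \frac{1398}{E{\left(2,6 - 15 \right)}} = - \frac{1398}{2 + \left(6 - 15\right)} = - \frac{1398}{2 - 9} = - \frac{1398}{-7} = \left(-1398\right) \left(- \frac{1}{7}\right) = \frac{1398}{7}$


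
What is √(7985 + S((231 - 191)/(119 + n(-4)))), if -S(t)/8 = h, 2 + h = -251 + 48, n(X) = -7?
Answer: 5*√385 ≈ 98.107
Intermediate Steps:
h = -205 (h = -2 + (-251 + 48) = -2 - 203 = -205)
S(t) = 1640 (S(t) = -8*(-205) = 1640)
√(7985 + S((231 - 191)/(119 + n(-4)))) = √(7985 + 1640) = √9625 = 5*√385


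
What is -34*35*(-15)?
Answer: 17850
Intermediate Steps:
-34*35*(-15) = -1190*(-15) = 17850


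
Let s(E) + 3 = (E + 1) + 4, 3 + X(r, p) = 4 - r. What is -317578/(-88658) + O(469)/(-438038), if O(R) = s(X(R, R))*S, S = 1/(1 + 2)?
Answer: 1075708790/300275049 ≈ 3.5824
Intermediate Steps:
X(r, p) = 1 - r (X(r, p) = -3 + (4 - r) = 1 - r)
S = 1/3 ≈ 0.33333
s(E) = 2 + E (s(E) = -3 + ((E + 1) + 4) = -3 + ((1 + E) + 4) = -3 + (5 + E) = 2 + E)
O(R) = 1 - R/3 (O(R) = (2 + (1 - R))*(1/3) = (3 - R)*(1/3) = 1 - R/3)
-317578/(-88658) + O(469)/(-438038) = -317578/(-88658) + (1 - 1/3*469)/(-438038) = -317578*(-1/88658) + (1 - 469/3)*(-1/438038) = 1637/457 - 466/3*(-1/438038) = 1637/457 + 233/657057 = 1075708790/300275049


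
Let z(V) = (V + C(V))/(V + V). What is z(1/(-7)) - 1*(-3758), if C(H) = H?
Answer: 3759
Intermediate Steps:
z(V) = 1 (z(V) = (V + V)/(V + V) = (2*V)/((2*V)) = (2*V)*(1/(2*V)) = 1)
z(1/(-7)) - 1*(-3758) = 1 - 1*(-3758) = 1 + 3758 = 3759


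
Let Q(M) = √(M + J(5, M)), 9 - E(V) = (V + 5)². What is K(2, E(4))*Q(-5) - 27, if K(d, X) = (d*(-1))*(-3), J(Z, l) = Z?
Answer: -27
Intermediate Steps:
E(V) = 9 - (5 + V)² (E(V) = 9 - (V + 5)² = 9 - (5 + V)²)
Q(M) = √(5 + M) (Q(M) = √(M + 5) = √(5 + M))
K(d, X) = 3*d (K(d, X) = -d*(-3) = 3*d)
K(2, E(4))*Q(-5) - 27 = (3*2)*√(5 - 5) - 27 = 6*√0 - 27 = 6*0 - 27 = 0 - 27 = -27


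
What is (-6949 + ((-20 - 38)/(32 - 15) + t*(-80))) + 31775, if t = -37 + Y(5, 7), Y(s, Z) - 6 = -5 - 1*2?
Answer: 473664/17 ≈ 27863.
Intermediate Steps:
Y(s, Z) = -1 (Y(s, Z) = 6 + (-5 - 1*2) = 6 + (-5 - 2) = 6 - 7 = -1)
t = -38 (t = -37 - 1 = -38)
(-6949 + ((-20 - 38)/(32 - 15) + t*(-80))) + 31775 = (-6949 + ((-20 - 38)/(32 - 15) - 38*(-80))) + 31775 = (-6949 + (-58/17 + 3040)) + 31775 = (-6949 + 51622/17) + 31775 = -66511/17 + 31775 = 473664/17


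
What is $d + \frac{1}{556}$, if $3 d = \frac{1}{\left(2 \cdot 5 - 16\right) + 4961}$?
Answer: $\frac{15421}{8264940} \approx 0.0018658$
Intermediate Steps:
$d = \frac{1}{14865}$ ($d = \frac{1}{3 \left(\left(2 \cdot 5 - 16\right) + 4961\right)} = \frac{1}{3 \left(\left(10 - 16\right) + 4961\right)} = \frac{1}{3 \left(-6 + 4961\right)} = \frac{1}{3 \cdot 4955} = \frac{1}{3} \cdot \frac{1}{4955} = \frac{1}{14865} \approx 6.7272 \cdot 10^{-5}$)
$d + \frac{1}{556} = \frac{1}{14865} + \frac{1}{556} = \frac{15421}{8264940}$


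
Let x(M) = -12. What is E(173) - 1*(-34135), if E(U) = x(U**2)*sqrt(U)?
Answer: 34135 - 12*sqrt(173) ≈ 33977.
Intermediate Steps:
E(U) = -12*sqrt(U)
E(173) - 1*(-34135) = -12*sqrt(173) - 1*(-34135) = -12*sqrt(173) + 34135 = 34135 - 12*sqrt(173)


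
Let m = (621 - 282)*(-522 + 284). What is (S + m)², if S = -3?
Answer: 6510069225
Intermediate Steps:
m = -80682 (m = 339*(-238) = -80682)
(S + m)² = (-3 - 80682)² = (-80685)² = 6510069225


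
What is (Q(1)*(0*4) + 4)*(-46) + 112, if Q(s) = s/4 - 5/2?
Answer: -72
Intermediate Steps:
Q(s) = -5/2 + s/4 (Q(s) = s*(1/4) - 5*1/2 = s/4 - 5/2 = -5/2 + s/4)
(Q(1)*(0*4) + 4)*(-46) + 112 = ((-5/2 + (1/4)*1)*(0*4) + 4)*(-46) + 112 = ((-5/2 + 1/4)*0 + 4)*(-46) + 112 = (-9/4*0 + 4)*(-46) + 112 = (0 + 4)*(-46) + 112 = 4*(-46) + 112 = -184 + 112 = -72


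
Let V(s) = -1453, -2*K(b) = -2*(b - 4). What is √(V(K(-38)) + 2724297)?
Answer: 2*√680711 ≈ 1650.1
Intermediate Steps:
K(b) = -4 + b (K(b) = -(-1)*(b - 4) = -(-1)*(-4 + b) = -(8 - 2*b)/2 = -4 + b)
√(V(K(-38)) + 2724297) = √(-1453 + 2724297) = √2722844 = 2*√680711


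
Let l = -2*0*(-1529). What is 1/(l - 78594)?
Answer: -1/78594 ≈ -1.2724e-5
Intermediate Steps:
l = 0 (l = 0*(-1529) = 0)
1/(l - 78594) = 1/(0 - 78594) = 1/(-78594) = -1/78594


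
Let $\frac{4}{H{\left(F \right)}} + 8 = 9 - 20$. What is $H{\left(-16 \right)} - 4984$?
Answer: $- \frac{94700}{19} \approx -4984.2$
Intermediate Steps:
$H{\left(F \right)} = - \frac{4}{19}$ ($H{\left(F \right)} = \frac{4}{-8 + \left(9 - 20\right)} = \frac{4}{-8 - 11} = \frac{4}{-19} = 4 \left(- \frac{1}{19}\right) = - \frac{4}{19}$)
$H{\left(-16 \right)} - 4984 = - \frac{4}{19} - 4984 = - \frac{94700}{19}$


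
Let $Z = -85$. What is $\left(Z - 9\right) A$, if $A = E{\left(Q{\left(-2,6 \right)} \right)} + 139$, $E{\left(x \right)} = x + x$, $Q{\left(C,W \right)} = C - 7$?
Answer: $-11374$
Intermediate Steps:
$Q{\left(C,W \right)} = -7 + C$
$E{\left(x \right)} = 2 x$
$A = 121$ ($A = 2 \left(-7 - 2\right) + 139 = 2 \left(-9\right) + 139 = -18 + 139 = 121$)
$\left(Z - 9\right) A = \left(-85 - 9\right) 121 = \left(-94\right) 121 = -11374$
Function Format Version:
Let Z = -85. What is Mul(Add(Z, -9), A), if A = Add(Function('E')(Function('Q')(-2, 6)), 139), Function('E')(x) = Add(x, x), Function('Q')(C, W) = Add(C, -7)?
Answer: -11374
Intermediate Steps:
Function('Q')(C, W) = Add(-7, C)
Function('E')(x) = Mul(2, x)
A = 121 (A = Add(Mul(2, Add(-7, -2)), 139) = Add(Mul(2, -9), 139) = Add(-18, 139) = 121)
Mul(Add(Z, -9), A) = Mul(Add(-85, -9), 121) = Mul(-94, 121) = -11374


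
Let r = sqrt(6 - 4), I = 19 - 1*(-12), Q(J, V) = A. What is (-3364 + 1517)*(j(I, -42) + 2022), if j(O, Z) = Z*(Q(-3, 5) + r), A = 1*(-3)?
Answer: -3967356 + 77574*sqrt(2) ≈ -3.8576e+6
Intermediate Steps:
A = -3
Q(J, V) = -3
I = 31 (I = 19 + 12 = 31)
r = sqrt(2) ≈ 1.4142
j(O, Z) = Z*(-3 + sqrt(2))
(-3364 + 1517)*(j(I, -42) + 2022) = (-3364 + 1517)*(-42*(-3 + sqrt(2)) + 2022) = -1847*((126 - 42*sqrt(2)) + 2022) = -1847*(2148 - 42*sqrt(2)) = -3967356 + 77574*sqrt(2)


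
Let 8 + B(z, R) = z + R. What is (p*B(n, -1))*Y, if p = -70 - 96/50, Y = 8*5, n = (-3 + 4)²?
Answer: 115072/5 ≈ 23014.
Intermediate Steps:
n = 1 (n = 1² = 1)
Y = 40
p = -1798/25 (p = -70 - 96/50 = -70 - 1*48/25 = -70 - 48/25 = -1798/25 ≈ -71.920)
B(z, R) = -8 + R + z (B(z, R) = -8 + (z + R) = -8 + (R + z) = -8 + R + z)
(p*B(n, -1))*Y = -1798*(-8 - 1 + 1)/25*40 = -1798/25*(-8)*40 = (14384/25)*40 = 115072/5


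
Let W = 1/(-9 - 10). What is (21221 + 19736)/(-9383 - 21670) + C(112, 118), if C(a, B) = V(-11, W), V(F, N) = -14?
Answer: -475699/31053 ≈ -15.319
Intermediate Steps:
W = -1/19 (W = 1/(-19) = -1/19 ≈ -0.052632)
C(a, B) = -14
(21221 + 19736)/(-9383 - 21670) + C(112, 118) = (21221 + 19736)/(-9383 - 21670) - 14 = 40957/(-31053) - 14 = 40957*(-1/31053) - 14 = -40957/31053 - 14 = -475699/31053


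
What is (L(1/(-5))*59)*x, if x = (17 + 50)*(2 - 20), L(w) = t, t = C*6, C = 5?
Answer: -2134620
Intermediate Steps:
t = 30 (t = 5*6 = 30)
L(w) = 30
x = -1206 (x = 67*(-18) = -1206)
(L(1/(-5))*59)*x = (30*59)*(-1206) = 1770*(-1206) = -2134620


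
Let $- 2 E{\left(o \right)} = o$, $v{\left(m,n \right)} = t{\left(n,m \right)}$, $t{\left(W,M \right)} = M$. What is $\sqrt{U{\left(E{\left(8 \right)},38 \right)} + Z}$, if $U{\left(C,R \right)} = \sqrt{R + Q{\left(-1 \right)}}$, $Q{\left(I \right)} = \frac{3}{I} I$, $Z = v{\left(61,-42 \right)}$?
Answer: $\sqrt{61 + \sqrt{41}} \approx 8.2099$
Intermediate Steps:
$v{\left(m,n \right)} = m$
$E{\left(o \right)} = - \frac{o}{2}$
$Z = 61$
$Q{\left(I \right)} = 3$
$U{\left(C,R \right)} = \sqrt{3 + R}$ ($U{\left(C,R \right)} = \sqrt{R + 3} = \sqrt{3 + R}$)
$\sqrt{U{\left(E{\left(8 \right)},38 \right)} + Z} = \sqrt{\sqrt{3 + 38} + 61} = \sqrt{\sqrt{41} + 61} = \sqrt{61 + \sqrt{41}}$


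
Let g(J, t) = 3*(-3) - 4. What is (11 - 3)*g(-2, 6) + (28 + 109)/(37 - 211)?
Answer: -18233/174 ≈ -104.79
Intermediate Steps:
g(J, t) = -13 (g(J, t) = -9 - 4 = -13)
(11 - 3)*g(-2, 6) + (28 + 109)/(37 - 211) = (11 - 3)*(-13) + (28 + 109)/(37 - 211) = 8*(-13) + 137/(-174) = -104 + 137*(-1/174) = -104 - 137/174 = -18233/174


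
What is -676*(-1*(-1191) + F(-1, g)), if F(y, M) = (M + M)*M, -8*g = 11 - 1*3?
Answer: -806468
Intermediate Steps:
g = -1 (g = -(11 - 1*3)/8 = -(11 - 3)/8 = -1/8*8 = -1)
F(y, M) = 2*M**2 (F(y, M) = (2*M)*M = 2*M**2)
-676*(-1*(-1191) + F(-1, g)) = -676*(-1*(-1191) + 2*(-1)**2) = -676*(1191 + 2*1) = -676*(1191 + 2) = -676*1193 = -806468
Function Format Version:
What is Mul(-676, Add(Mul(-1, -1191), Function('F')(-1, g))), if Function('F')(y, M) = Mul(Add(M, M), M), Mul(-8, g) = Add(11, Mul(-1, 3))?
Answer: -806468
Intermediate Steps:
g = -1 (g = Mul(Rational(-1, 8), Add(11, Mul(-1, 3))) = Mul(Rational(-1, 8), Add(11, -3)) = Mul(Rational(-1, 8), 8) = -1)
Function('F')(y, M) = Mul(2, Pow(M, 2)) (Function('F')(y, M) = Mul(Mul(2, M), M) = Mul(2, Pow(M, 2)))
Mul(-676, Add(Mul(-1, -1191), Function('F')(-1, g))) = Mul(-676, Add(Mul(-1, -1191), Mul(2, Pow(-1, 2)))) = Mul(-676, Add(1191, Mul(2, 1))) = Mul(-676, Add(1191, 2)) = Mul(-676, 1193) = -806468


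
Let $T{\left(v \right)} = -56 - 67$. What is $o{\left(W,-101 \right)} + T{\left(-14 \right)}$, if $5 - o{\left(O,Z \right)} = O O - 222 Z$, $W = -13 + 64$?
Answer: $-25141$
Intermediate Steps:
$W = 51$
$o{\left(O,Z \right)} = 5 - O^{2} + 222 Z$ ($o{\left(O,Z \right)} = 5 - \left(O O - 222 Z\right) = 5 - \left(O^{2} - 222 Z\right) = 5 - O^{2} + 222 Z$)
$T{\left(v \right)} = -123$ ($T{\left(v \right)} = -56 - 67 = -123$)
$o{\left(W,-101 \right)} + T{\left(-14 \right)} = \left(5 - 51^{2} + 222 \left(-101\right)\right) - 123 = \left(5 - 2601 - 22422\right) - 123 = -25018 - 123 = -25141$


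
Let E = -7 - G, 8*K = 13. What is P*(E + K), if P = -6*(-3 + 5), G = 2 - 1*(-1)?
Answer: 201/2 ≈ 100.50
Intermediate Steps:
K = 13/8 (K = (⅛)*13 = 13/8 ≈ 1.6250)
G = 3 (G = 2 + 1 = 3)
P = -12 (P = -6*2 = -12)
E = -10 (E = -7 - 1*3 = -7 - 3 = -10)
P*(E + K) = -12*(-10 + 13/8) = -12*(-67/8) = 201/2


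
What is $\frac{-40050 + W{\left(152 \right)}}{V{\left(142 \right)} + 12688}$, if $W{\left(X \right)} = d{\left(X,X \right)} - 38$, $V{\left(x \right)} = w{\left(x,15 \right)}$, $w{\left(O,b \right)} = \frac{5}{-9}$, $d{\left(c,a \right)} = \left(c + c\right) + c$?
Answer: $- \frac{356688}{114187} \approx -3.1237$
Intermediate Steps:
$d{\left(c,a \right)} = 3 c$ ($d{\left(c,a \right)} = 2 c + c = 3 c$)
$w{\left(O,b \right)} = - \frac{5}{9}$ ($w{\left(O,b \right)} = 5 \left(- \frac{1}{9}\right) = - \frac{5}{9}$)
$V{\left(x \right)} = - \frac{5}{9}$
$W{\left(X \right)} = -38 + 3 X$ ($W{\left(X \right)} = 3 X - 38 = -38 + 3 X$)
$\frac{-40050 + W{\left(152 \right)}}{V{\left(142 \right)} + 12688} = \frac{-40050 + \left(-38 + 3 \cdot 152\right)}{- \frac{5}{9} + 12688} = \frac{-40050 + \left(-38 + 456\right)}{\frac{114187}{9}} = \left(-40050 + 418\right) \frac{9}{114187} = \left(-39632\right) \frac{9}{114187} = - \frac{356688}{114187}$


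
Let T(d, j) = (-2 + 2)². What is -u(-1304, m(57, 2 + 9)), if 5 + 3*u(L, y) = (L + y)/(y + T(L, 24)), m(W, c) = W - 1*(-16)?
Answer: 532/73 ≈ 7.2877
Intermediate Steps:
T(d, j) = 0 (T(d, j) = 0² = 0)
m(W, c) = 16 + W (m(W, c) = W + 16 = 16 + W)
u(L, y) = -5/3 + (L + y)/(3*y) (u(L, y) = -5/3 + ((L + y)/(y + 0))/3 = -5/3 + ((L + y)/y)/3 = -5/3 + (L + y)/(3*y))
-u(-1304, m(57, 2 + 9)) = -(-1304 - 4*(16 + 57))/(3*(16 + 57)) = -(-1304 - 4*73)/(3*73) = -(-1304 - 292)/(3*73) = -(-1596)/(3*73) = -1*(-532/73) = 532/73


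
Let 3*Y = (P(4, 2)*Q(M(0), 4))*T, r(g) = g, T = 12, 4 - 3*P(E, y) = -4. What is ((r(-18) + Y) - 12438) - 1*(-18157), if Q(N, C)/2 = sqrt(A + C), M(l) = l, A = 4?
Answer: 5701 + 128*sqrt(2)/3 ≈ 5761.3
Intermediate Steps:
P(E, y) = 8/3 (P(E, y) = 4/3 - 1/3*(-4) = 4/3 + 4/3 = 8/3)
Q(N, C) = 2*sqrt(4 + C)
Y = 128*sqrt(2)/3 (Y = ((8*(2*sqrt(4 + 4))/3)*12)/3 = ((8*(2*sqrt(8))/3)*12)/3 = ((8*(2*(2*sqrt(2)))/3)*12)/3 = ((8*(4*sqrt(2))/3)*12)/3 = ((32*sqrt(2)/3)*12)/3 = (128*sqrt(2))/3 = 128*sqrt(2)/3 ≈ 60.340)
((r(-18) + Y) - 12438) - 1*(-18157) = ((-18 + 128*sqrt(2)/3) - 12438) - 1*(-18157) = (-12456 + 128*sqrt(2)/3) + 18157 = 5701 + 128*sqrt(2)/3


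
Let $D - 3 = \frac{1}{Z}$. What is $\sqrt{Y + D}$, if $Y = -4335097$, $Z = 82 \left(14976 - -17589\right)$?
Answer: $\frac{i \sqrt{30912091391335866270}}{2670330} \approx 2082.1 i$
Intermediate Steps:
$Z = 2670330$ ($Z = 82 \left(14976 + 17589\right) = 82 \cdot 32565 = 2670330$)
$D = \frac{8010991}{2670330}$ ($D = 3 + \frac{1}{2670330} = \frac{8010991}{2670330} \approx 3.0$)
$\sqrt{Y + D} = \sqrt{-4335097 + \frac{8010991}{2670330}} = \sqrt{- \frac{11576131561019}{2670330}} = \frac{i \sqrt{30912091391335866270}}{2670330}$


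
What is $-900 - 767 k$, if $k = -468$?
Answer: $358056$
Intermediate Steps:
$-900 - 767 k = -900 - -358956 = -900 + 358956 = 358056$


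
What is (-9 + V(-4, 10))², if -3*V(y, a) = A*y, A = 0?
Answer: 81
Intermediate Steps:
V(y, a) = 0 (V(y, a) = -0*y = -⅓*0 = 0)
(-9 + V(-4, 10))² = (-9 + 0)² = (-9)² = 81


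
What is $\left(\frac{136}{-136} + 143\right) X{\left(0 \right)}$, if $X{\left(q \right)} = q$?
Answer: $0$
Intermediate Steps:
$\left(\frac{136}{-136} + 143\right) X{\left(0 \right)} = \left(\frac{136}{-136} + 143\right) 0 = \left(136 \left(- \frac{1}{136}\right) + 143\right) 0 = \left(-1 + 143\right) 0 = 142 \cdot 0 = 0$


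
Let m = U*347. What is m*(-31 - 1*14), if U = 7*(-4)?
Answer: 437220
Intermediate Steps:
U = -28
m = -9716 (m = -28*347 = -9716)
m*(-31 - 1*14) = -9716*(-31 - 1*14) = -9716*(-31 - 14) = -9716*(-45) = 437220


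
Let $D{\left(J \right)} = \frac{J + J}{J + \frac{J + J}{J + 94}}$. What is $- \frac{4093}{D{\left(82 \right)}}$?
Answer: $- \frac{364277}{176} \approx -2069.8$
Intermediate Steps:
$D{\left(J \right)} = \frac{2 J}{J + \frac{2 J}{94 + J}}$
$- \frac{4093}{D{\left(82 \right)}} = - \frac{4093}{2 \frac{1}{96 + 82} \left(94 + 82\right)} = - \frac{4093}{2 \cdot \frac{1}{178} \cdot 176} = - \frac{4093}{\frac{176}{89}} = \left(-4093\right) \frac{89}{176} = - \frac{364277}{176}$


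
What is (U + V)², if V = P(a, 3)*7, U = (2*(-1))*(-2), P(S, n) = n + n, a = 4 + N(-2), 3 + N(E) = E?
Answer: 2116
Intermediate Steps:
N(E) = -3 + E
a = -1 (a = 4 + (-3 - 2) = 4 - 5 = -1)
P(S, n) = 2*n
U = 4 (U = -2*(-2) = 4)
V = 42 (V = (2*3)*7 = 6*7 = 42)
(U + V)² = (4 + 42)² = 46² = 2116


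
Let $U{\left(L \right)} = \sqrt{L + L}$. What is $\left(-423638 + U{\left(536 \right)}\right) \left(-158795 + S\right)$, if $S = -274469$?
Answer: $183547094432 - 1733056 \sqrt{67} \approx 1.8353 \cdot 10^{11}$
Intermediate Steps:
$U{\left(L \right)} = \sqrt{2} \sqrt{L}$ ($U{\left(L \right)} = \sqrt{2 L} = \sqrt{2} \sqrt{L}$)
$\left(-423638 + U{\left(536 \right)}\right) \left(-158795 + S\right) = \left(-423638 + \sqrt{2} \sqrt{536}\right) \left(-158795 - 274469\right) = \left(-423638 + \sqrt{2} \cdot 2 \sqrt{134}\right) \left(-433264\right) = \left(-423638 + 4 \sqrt{67}\right) \left(-433264\right) = 183547094432 - 1733056 \sqrt{67}$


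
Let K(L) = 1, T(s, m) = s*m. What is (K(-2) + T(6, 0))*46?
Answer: 46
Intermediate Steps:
T(s, m) = m*s
(K(-2) + T(6, 0))*46 = (1 + 0*6)*46 = (1 + 0)*46 = 1*46 = 46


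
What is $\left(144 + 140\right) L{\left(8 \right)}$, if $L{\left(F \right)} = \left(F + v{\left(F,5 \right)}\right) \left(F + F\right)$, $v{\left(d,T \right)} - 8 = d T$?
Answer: $254464$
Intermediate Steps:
$v{\left(d,T \right)} = 8 + T d$ ($v{\left(d,T \right)} = 8 + d T = 8 + T d$)
$L{\left(F \right)} = 2 F \left(8 + 6 F\right)$ ($L{\left(F \right)} = \left(F + \left(8 + 5 F\right)\right) \left(F + F\right) = \left(8 + 6 F\right) 2 F = 2 F \left(8 + 6 F\right)$)
$\left(144 + 140\right) L{\left(8 \right)} = \left(144 + 140\right) 4 \cdot 8 \left(4 + 3 \cdot 8\right) = 284 \cdot 4 \cdot 8 \left(4 + 24\right) = 284 \cdot 4 \cdot 8 \cdot 28 = 284 \cdot 896 = 254464$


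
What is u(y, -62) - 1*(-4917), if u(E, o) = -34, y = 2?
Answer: 4883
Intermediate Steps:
u(y, -62) - 1*(-4917) = -34 - 1*(-4917) = -34 + 4917 = 4883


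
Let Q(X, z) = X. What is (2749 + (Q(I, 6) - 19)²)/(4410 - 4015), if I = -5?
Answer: 665/79 ≈ 8.4177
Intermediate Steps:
(2749 + (Q(I, 6) - 19)²)/(4410 - 4015) = (2749 + (-5 - 19)²)/(4410 - 4015) = (2749 + (-24)²)/395 = (2749 + 576)*(1/395) = 3325*(1/395) = 665/79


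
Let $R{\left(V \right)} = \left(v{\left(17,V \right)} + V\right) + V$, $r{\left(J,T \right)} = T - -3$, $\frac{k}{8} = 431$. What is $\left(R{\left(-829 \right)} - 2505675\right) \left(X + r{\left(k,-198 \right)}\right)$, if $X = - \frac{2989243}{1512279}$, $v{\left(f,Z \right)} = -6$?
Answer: $\frac{746895288092672}{1512279} \approx 4.9389 \cdot 10^{8}$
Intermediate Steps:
$k = 3448$ ($k = 8 \cdot 431 = 3448$)
$r{\left(J,T \right)} = 3 + T$ ($r{\left(J,T \right)} = T + 3 = 3 + T$)
$X = - \frac{2989243}{1512279}$ ($X = \left(-2989243\right) \frac{1}{1512279} = - \frac{2989243}{1512279} \approx -1.9766$)
$R{\left(V \right)} = -6 + 2 V$ ($R{\left(V \right)} = \left(-6 + V\right) + V = -6 + 2 V$)
$\left(R{\left(-829 \right)} - 2505675\right) \left(X + r{\left(k,-198 \right)}\right) = \left(\left(-6 + 2 \left(-829\right)\right) - 2505675\right) \left(- \frac{2989243}{1512279} + \left(3 - 198\right)\right) = \left(\left(-6 - 1658\right) - 2505675\right) \left(- \frac{2989243}{1512279} - 195\right) = \left(-1664 - 2505675\right) \left(- \frac{297883648}{1512279}\right) = \left(-2507339\right) \left(- \frac{297883648}{1512279}\right) = \frac{746895288092672}{1512279}$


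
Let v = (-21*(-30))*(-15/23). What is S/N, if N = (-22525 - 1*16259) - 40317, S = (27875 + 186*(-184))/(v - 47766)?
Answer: -146027/87649286868 ≈ -1.6660e-6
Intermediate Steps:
v = -9450/23 (v = 630*(-15*1/23) = 630*(-15/23) = -9450/23 ≈ -410.87)
S = 146027/1108068 (S = (27875 + 186*(-184))/(-9450/23 - 47766) = (27875 - 34224)/(-1108068/23) = -6349*(-23/1108068) = 146027/1108068 ≈ 0.13179)
N = -79101 (N = (-22525 - 16259) - 40317 = -38784 - 40317 = -79101)
S/N = (146027/1108068)/(-79101) = (146027/1108068)*(-1/79101) = -146027/87649286868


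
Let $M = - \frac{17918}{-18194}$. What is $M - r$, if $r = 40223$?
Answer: $- \frac{365899672}{9097} \approx -40222.0$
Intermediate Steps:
$M = \frac{8959}{9097}$ ($M = \left(-17918\right) \left(- \frac{1}{18194}\right) = \frac{8959}{9097} \approx 0.98483$)
$M - r = \frac{8959}{9097} - 40223 = - \frac{365899672}{9097}$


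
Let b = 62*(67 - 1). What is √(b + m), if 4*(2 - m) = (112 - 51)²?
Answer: √12655/2 ≈ 56.247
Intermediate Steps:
m = -3713/4 (m = 2 - (112 - 51)²/4 = 2 - ¼*61² = 2 - ¼*3721 = 2 - 3721/4 = -3713/4 ≈ -928.25)
b = 4092 (b = 62*66 = 4092)
√(b + m) = √(4092 - 3713/4) = √(12655/4) = √12655/2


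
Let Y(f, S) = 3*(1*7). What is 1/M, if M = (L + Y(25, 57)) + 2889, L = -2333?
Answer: 1/577 ≈ 0.0017331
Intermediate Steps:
Y(f, S) = 21 (Y(f, S) = 3*7 = 21)
M = 577 (M = (-2333 + 21) + 2889 = -2312 + 2889 = 577)
1/M = 1/577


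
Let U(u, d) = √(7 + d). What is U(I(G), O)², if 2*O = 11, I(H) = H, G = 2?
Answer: 25/2 ≈ 12.500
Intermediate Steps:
O = 11/2 (O = (½)*11 = 11/2 ≈ 5.5000)
U(I(G), O)² = (√(7 + 11/2))² = (√(25/2))² = (5*√2/2)² = 25/2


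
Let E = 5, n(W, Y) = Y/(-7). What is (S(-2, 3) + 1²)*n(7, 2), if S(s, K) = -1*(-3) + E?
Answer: -18/7 ≈ -2.5714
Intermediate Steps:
n(W, Y) = -Y/7 (n(W, Y) = Y*(-⅐) = -Y/7)
S(s, K) = 8 (S(s, K) = -1*(-3) + 5 = 3 + 5 = 8)
(S(-2, 3) + 1²)*n(7, 2) = (8 + 1²)*(-⅐*2) = (8 + 1)*(-2/7) = 9*(-2/7) = -18/7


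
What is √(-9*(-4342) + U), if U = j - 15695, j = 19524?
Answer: √42907 ≈ 207.14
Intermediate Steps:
U = 3829 (U = 19524 - 15695 = 3829)
√(-9*(-4342) + U) = √(-9*(-4342) + 3829) = √(39078 + 3829) = √42907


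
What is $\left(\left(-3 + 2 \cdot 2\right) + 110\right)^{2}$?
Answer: $12321$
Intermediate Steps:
$\left(\left(-3 + 2 \cdot 2\right) + 110\right)^{2} = \left(\left(-3 + 4\right) + 110\right)^{2} = \left(1 + 110\right)^{2} = 111^{2} = 12321$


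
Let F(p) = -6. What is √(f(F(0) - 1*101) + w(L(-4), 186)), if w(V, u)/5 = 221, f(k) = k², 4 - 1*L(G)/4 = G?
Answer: √12554 ≈ 112.04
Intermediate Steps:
L(G) = 16 - 4*G
w(V, u) = 1105 (w(V, u) = 5*221 = 1105)
√(f(F(0) - 1*101) + w(L(-4), 186)) = √((-6 - 1*101)² + 1105) = √((-6 - 101)² + 1105) = √((-107)² + 1105) = √(11449 + 1105) = √12554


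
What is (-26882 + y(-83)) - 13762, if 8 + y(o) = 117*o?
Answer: -50363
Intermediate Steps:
y(o) = -8 + 117*o
(-26882 + y(-83)) - 13762 = (-26882 + (-8 + 117*(-83))) - 13762 = (-26882 + (-8 - 9711)) - 13762 = (-26882 - 9719) - 13762 = -36601 - 13762 = -50363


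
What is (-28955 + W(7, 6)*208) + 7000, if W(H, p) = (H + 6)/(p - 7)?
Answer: -24659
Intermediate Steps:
W(H, p) = (6 + H)/(-7 + p)
(-28955 + W(7, 6)*208) + 7000 = (-28955 + ((6 + 7)/(-7 + 6))*208) + 7000 = (-28955 + (13/(-1))*208) + 7000 = (-28955 - 1*13*208) + 7000 = (-28955 - 13*208) + 7000 = (-28955 - 2704) + 7000 = -31659 + 7000 = -24659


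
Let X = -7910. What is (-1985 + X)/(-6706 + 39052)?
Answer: -9895/32346 ≈ -0.30591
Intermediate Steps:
(-1985 + X)/(-6706 + 39052) = (-1985 - 7910)/(-6706 + 39052) = -9895/32346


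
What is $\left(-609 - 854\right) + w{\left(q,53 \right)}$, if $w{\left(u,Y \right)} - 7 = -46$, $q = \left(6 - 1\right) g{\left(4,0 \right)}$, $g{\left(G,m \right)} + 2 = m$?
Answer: $-1502$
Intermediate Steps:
$g{\left(G,m \right)} = -2 + m$
$q = -10$ ($q = \left(6 - 1\right) \left(-2 + 0\right) = 5 \left(-2\right) = -10$)
$w{\left(u,Y \right)} = -39$ ($w{\left(u,Y \right)} = 7 - 46 = -39$)
$\left(-609 - 854\right) + w{\left(q,53 \right)} = \left(-609 - 854\right) - 39 = -1463 - 39 = -1502$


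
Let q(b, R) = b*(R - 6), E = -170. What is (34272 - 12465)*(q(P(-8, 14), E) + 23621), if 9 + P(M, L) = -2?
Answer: 557321499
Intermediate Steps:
P(M, L) = -11 (P(M, L) = -9 - 2 = -11)
q(b, R) = b*(-6 + R)
(34272 - 12465)*(q(P(-8, 14), E) + 23621) = (34272 - 12465)*(-11*(-6 - 170) + 23621) = 21807*(-11*(-176) + 23621) = 21807*(1936 + 23621) = 21807*25557 = 557321499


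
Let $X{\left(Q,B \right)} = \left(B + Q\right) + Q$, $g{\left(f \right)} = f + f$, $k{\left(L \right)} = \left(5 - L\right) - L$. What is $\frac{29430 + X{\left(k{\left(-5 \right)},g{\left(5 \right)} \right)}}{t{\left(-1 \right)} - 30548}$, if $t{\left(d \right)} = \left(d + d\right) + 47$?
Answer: $- \frac{29470}{30503} \approx -0.96613$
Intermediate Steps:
$k{\left(L \right)} = 5 - 2 L$
$t{\left(d \right)} = 47 + 2 d$ ($t{\left(d \right)} = 2 d + 47 = 47 + 2 d$)
$g{\left(f \right)} = 2 f$
$X{\left(Q,B \right)} = B + 2 Q$
$\frac{29430 + X{\left(k{\left(-5 \right)},g{\left(5 \right)} \right)}}{t{\left(-1 \right)} - 30548} = \frac{29430 + \left(2 \cdot 5 + 2 \left(5 - -10\right)\right)}{\left(47 + 2 \left(-1\right)\right) - 30548} = \frac{29430 + \left(10 + 2 \left(5 + 10\right)\right)}{\left(47 - 2\right) - 30548} = \frac{29430 + \left(10 + 2 \cdot 15\right)}{45 - 30548} = \frac{29430 + \left(10 + 30\right)}{-30503} = \left(29430 + 40\right) \left(- \frac{1}{30503}\right) = 29470 \left(- \frac{1}{30503}\right) = - \frac{29470}{30503}$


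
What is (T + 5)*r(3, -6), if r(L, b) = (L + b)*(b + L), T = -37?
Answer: -288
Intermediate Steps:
r(L, b) = (L + b)² (r(L, b) = (L + b)*(L + b) = (L + b)²)
(T + 5)*r(3, -6) = (-37 + 5)*(3 - 6)² = -32*(-3)² = -32*9 = -288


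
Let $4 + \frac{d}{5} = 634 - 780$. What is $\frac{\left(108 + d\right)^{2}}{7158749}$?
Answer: $\frac{412164}{7158749} \approx 0.057575$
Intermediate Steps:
$d = -750$ ($d = -20 + 5 \left(634 - 780\right) = -20 + 5 \left(-146\right) = -20 - 730 = -750$)
$\frac{\left(108 + d\right)^{2}}{7158749} = \frac{\left(108 - 750\right)^{2}}{7158749} = \left(-642\right)^{2} \cdot \frac{1}{7158749} = 412164 \cdot \frac{1}{7158749} = \frac{412164}{7158749}$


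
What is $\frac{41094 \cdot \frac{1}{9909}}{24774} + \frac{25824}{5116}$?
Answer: $\frac{29350136543}{5814371091} \approx 5.0479$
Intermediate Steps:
$\frac{41094 \cdot \frac{1}{9909}}{24774} + \frac{25824}{5116} = 41094 \cdot \frac{1}{9909} \cdot \frac{1}{24774} + 25824 \cdot \frac{1}{5116} = \frac{1522}{367} \cdot \frac{1}{24774} + \frac{6456}{1279} = \frac{761}{4546029} + \frac{6456}{1279} = \frac{29350136543}{5814371091}$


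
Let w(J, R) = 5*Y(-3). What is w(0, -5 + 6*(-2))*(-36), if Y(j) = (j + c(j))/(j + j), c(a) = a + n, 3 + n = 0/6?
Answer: -270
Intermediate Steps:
n = -3 (n = -3 + 0/6 = -3 + 0*(⅙) = -3 + 0 = -3)
c(a) = -3 + a (c(a) = a - 3 = -3 + a)
Y(j) = (-3 + 2*j)/(2*j) (Y(j) = (j + (-3 + j))/(j + j) = (-3 + 2*j)/((2*j)) = (-3 + 2*j)*(1/(2*j)) = (-3 + 2*j)/(2*j))
w(J, R) = 15/2 (w(J, R) = 5*((-3/2 - 3)/(-3)) = 5*(-⅓*(-9/2)) = 5*(3/2) = 15/2)
w(0, -5 + 6*(-2))*(-36) = (15/2)*(-36) = -270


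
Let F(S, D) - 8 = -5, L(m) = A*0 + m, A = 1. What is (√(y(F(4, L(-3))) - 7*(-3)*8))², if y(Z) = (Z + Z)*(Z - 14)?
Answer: 102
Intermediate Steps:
L(m) = m (L(m) = 1*0 + m = 0 + m = m)
F(S, D) = 3 (F(S, D) = 8 - 5 = 3)
y(Z) = 2*Z*(-14 + Z) (y(Z) = (2*Z)*(-14 + Z) = 2*Z*(-14 + Z))
(√(y(F(4, L(-3))) - 7*(-3)*8))² = (√(2*3*(-14 + 3) - 7*(-3)*8))² = (√(2*3*(-11) + 21*8))² = (√(-66 + 168))² = (√102)² = 102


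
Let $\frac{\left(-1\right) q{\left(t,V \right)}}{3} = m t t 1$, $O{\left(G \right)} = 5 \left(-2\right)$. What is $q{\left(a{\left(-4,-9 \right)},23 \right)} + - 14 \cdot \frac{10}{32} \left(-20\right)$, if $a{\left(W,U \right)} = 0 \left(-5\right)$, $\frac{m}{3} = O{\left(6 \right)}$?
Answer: $\frac{175}{2} \approx 87.5$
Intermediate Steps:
$O{\left(G \right)} = -10$
$m = -30$ ($m = 3 \left(-10\right) = -30$)
$a{\left(W,U \right)} = 0$
$q{\left(t,V \right)} = 90 t^{2}$ ($q{\left(t,V \right)} = - 3 - 30 t t 1 = - 3 - 30 t^{2} \cdot 1 = - 3 \left(- 30 t^{2}\right) = 90 t^{2}$)
$q{\left(a{\left(-4,-9 \right)},23 \right)} + - 14 \cdot \frac{10}{32} \left(-20\right) = 90 \cdot 0^{2} + - 14 \cdot \frac{10}{32} \left(-20\right) = 90 \cdot 0 + - 14 \cdot 10 \cdot \frac{1}{32} \left(-20\right) = 0 + \left(-14\right) \frac{5}{16} \left(-20\right) = 0 - - \frac{175}{2} = 0 + \frac{175}{2} = \frac{175}{2}$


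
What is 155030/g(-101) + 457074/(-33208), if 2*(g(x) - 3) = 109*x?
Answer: -7662828851/182693812 ≈ -41.944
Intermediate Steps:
g(x) = 3 + 109*x/2 (g(x) = 3 + (109*x)/2 = 3 + 109*x/2)
155030/g(-101) + 457074/(-33208) = 155030/(3 + (109/2)*(-101)) + 457074/(-33208) = 155030/(3 - 11009/2) + 457074*(-1/33208) = 155030/(-11003/2) - 228537/16604 = 155030*(-2/11003) - 228537/16604 = -310060/11003 - 228537/16604 = -7662828851/182693812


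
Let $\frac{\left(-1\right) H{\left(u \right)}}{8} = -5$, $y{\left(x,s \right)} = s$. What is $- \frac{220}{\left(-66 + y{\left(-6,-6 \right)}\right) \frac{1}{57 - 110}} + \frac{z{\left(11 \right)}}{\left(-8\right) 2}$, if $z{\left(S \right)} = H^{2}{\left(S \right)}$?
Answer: $- \frac{4715}{18} \approx -261.94$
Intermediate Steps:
$H{\left(u \right)} = 40$ ($H{\left(u \right)} = \left(-8\right) \left(-5\right) = 40$)
$z{\left(S \right)} = 1600$ ($z{\left(S \right)} = 40^{2} = 1600$)
$- \frac{220}{\left(-66 + y{\left(-6,-6 \right)}\right) \frac{1}{57 - 110}} + \frac{z{\left(11 \right)}}{\left(-8\right) 2} = - \frac{220}{\left(-66 - 6\right) \frac{1}{57 - 110}} + \frac{1600}{\left(-8\right) 2} = - \frac{220}{\left(-72\right) \frac{1}{-53}} + \frac{1600}{-16} = - \frac{220}{\left(-72\right) \left(- \frac{1}{53}\right)} + 1600 \left(- \frac{1}{16}\right) = - \frac{220}{\frac{72}{53}} - 100 = \left(-220\right) \frac{53}{72} - 100 = - \frac{2915}{18} - 100 = - \frac{4715}{18}$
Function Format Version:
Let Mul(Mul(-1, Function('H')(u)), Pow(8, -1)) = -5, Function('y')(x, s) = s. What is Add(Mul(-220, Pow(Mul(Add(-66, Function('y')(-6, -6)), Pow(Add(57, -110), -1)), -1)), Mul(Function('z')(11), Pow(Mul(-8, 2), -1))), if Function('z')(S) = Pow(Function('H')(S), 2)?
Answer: Rational(-4715, 18) ≈ -261.94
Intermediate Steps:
Function('H')(u) = 40 (Function('H')(u) = Mul(-8, -5) = 40)
Function('z')(S) = 1600 (Function('z')(S) = Pow(40, 2) = 1600)
Add(Mul(-220, Pow(Mul(Add(-66, Function('y')(-6, -6)), Pow(Add(57, -110), -1)), -1)), Mul(Function('z')(11), Pow(Mul(-8, 2), -1))) = Add(Mul(-220, Pow(Mul(Add(-66, -6), Pow(Add(57, -110), -1)), -1)), Mul(1600, Pow(Mul(-8, 2), -1))) = Add(Mul(-220, Pow(Mul(-72, Pow(-53, -1)), -1)), Mul(1600, Pow(-16, -1))) = Add(Mul(-220, Pow(Mul(-72, Rational(-1, 53)), -1)), Mul(1600, Rational(-1, 16))) = Add(Mul(-220, Pow(Rational(72, 53), -1)), -100) = Add(Mul(-220, Rational(53, 72)), -100) = Add(Rational(-2915, 18), -100) = Rational(-4715, 18)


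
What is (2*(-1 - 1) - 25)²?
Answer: 841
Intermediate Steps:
(2*(-1 - 1) - 25)² = (2*(-2) - 25)² = (-4 - 25)² = (-29)² = 841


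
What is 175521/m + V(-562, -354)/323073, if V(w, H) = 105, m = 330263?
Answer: 18913591216/35566352733 ≈ 0.53178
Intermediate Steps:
175521/m + V(-562, -354)/323073 = 175521/330263 + 105/323073 = 175521*(1/330263) + 105*(1/323073) = 175521/330263 + 35/107691 = 18913591216/35566352733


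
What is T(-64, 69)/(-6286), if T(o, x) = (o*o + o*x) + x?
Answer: 251/6286 ≈ 0.039930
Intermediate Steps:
T(o, x) = x + o² + o*x (T(o, x) = (o² + o*x) + x = x + o² + o*x)
T(-64, 69)/(-6286) = (69 + (-64)² - 64*69)/(-6286) = (69 + 4096 - 4416)*(-1/6286) = -251*(-1/6286) = 251/6286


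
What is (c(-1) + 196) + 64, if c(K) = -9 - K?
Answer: 252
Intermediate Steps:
(c(-1) + 196) + 64 = ((-9 - 1*(-1)) + 196) + 64 = ((-9 + 1) + 196) + 64 = (-8 + 196) + 64 = 188 + 64 = 252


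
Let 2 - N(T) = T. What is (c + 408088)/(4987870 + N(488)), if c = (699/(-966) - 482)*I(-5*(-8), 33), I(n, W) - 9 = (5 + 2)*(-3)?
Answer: 33317395/401484412 ≈ 0.082986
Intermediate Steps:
N(T) = 2 - T
I(n, W) = -12 (I(n, W) = 9 + (5 + 2)*(-3) = 9 + 7*(-3) = 9 - 21 = -12)
c = 932622/161 (c = (699/(-966) - 482)*(-12) = (699*(-1/966) - 482)*(-12) = (-233/322 - 482)*(-12) = -155437/322*(-12) = 932622/161 ≈ 5792.7)
(c + 408088)/(4987870 + N(488)) = (932622/161 + 408088)/(4987870 + (2 - 1*488)) = 66634790/(161*(4987870 + (2 - 488))) = 66634790/(161*(4987870 - 486)) = (66634790/161)/4987384 = (66634790/161)*(1/4987384) = 33317395/401484412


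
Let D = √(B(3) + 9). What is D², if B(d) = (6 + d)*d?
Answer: 36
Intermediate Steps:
B(d) = d*(6 + d)
D = 6 (D = √(3*(6 + 3) + 9) = √(3*9 + 9) = √(27 + 9) = √36 = 6)
D² = 6² = 36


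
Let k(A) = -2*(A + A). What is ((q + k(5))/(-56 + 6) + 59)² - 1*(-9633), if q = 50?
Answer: 326089/25 ≈ 13044.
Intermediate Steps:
k(A) = -4*A
((q + k(5))/(-56 + 6) + 59)² - 1*(-9633) = ((50 - 4*5)/(-56 + 6) + 59)² - 1*(-9633) = ((50 - 20)/(-50) + 59)² + 9633 = (30*(-1/50) + 59)² + 9633 = (-⅗ + 59)² + 9633 = (292/5)² + 9633 = 85264/25 + 9633 = 326089/25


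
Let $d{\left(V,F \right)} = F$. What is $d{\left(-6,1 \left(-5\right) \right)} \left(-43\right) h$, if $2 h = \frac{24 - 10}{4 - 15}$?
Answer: $- \frac{1505}{11} \approx -136.82$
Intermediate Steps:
$h = - \frac{7}{11}$ ($h = \frac{\left(24 - 10\right) \frac{1}{4 - 15}}{2} = \frac{14 \frac{1}{-11}}{2} = \frac{14 \left(- \frac{1}{11}\right)}{2} = \frac{1}{2} \left(- \frac{14}{11}\right) = - \frac{7}{11} \approx -0.63636$)
$d{\left(-6,1 \left(-5\right) \right)} \left(-43\right) h = 1 \left(-5\right) \left(-43\right) \left(- \frac{7}{11}\right) = \left(-5\right) \left(-43\right) \left(- \frac{7}{11}\right) = 215 \left(- \frac{7}{11}\right) = - \frac{1505}{11}$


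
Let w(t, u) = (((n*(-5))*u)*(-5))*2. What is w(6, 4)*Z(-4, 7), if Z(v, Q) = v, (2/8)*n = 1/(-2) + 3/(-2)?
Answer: 6400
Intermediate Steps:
n = -8 (n = 4*(1/(-2) + 3/(-2)) = 4*(1*(-½) + 3*(-½)) = 4*(-½ - 3/2) = 4*(-2) = -8)
w(t, u) = -400*u (w(t, u) = (((-8*(-5))*u)*(-5))*2 = ((40*u)*(-5))*2 = -200*u*2 = -400*u)
w(6, 4)*Z(-4, 7) = -400*4*(-4) = -1600*(-4) = 6400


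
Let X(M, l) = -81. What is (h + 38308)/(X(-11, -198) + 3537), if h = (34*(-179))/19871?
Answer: 126868697/11445696 ≈ 11.084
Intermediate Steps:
h = -6086/19871 (h = -6086*1/19871 = -6086/19871 ≈ -0.30628)
(h + 38308)/(X(-11, -198) + 3537) = (-6086/19871 + 38308)/(-81 + 3537) = (761212182/19871)/3456 = (761212182/19871)*(1/3456) = 126868697/11445696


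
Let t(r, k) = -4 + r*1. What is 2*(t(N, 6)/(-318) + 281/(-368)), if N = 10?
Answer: -15261/9752 ≈ -1.5649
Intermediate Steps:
t(r, k) = -4 + r
2*(t(N, 6)/(-318) + 281/(-368)) = 2*((-4 + 10)/(-318) + 281/(-368)) = 2*(6*(-1/318) + 281*(-1/368)) = 2*(-1/53 - 281/368) = 2*(-15261/19504) = -15261/9752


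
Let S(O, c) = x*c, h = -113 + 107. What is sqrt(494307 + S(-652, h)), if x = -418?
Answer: sqrt(496815) ≈ 704.85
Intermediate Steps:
h = -6
S(O, c) = -418*c
sqrt(494307 + S(-652, h)) = sqrt(494307 - 418*(-6)) = sqrt(494307 + 2508) = sqrt(496815)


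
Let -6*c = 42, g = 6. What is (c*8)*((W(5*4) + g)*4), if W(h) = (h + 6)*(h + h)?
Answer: -234304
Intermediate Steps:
W(h) = 2*h*(6 + h) (W(h) = (6 + h)*(2*h) = 2*h*(6 + h))
c = -7 (c = -1/6*42 = -7)
(c*8)*((W(5*4) + g)*4) = (-7*8)*((2*(5*4)*(6 + 5*4) + 6)*4) = -56*(2*20*(6 + 20) + 6)*4 = -56*(2*20*26 + 6)*4 = -56*(1040 + 6)*4 = -58576*4 = -56*4184 = -234304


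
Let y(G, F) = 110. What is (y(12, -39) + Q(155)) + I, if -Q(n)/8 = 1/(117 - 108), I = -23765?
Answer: -212903/9 ≈ -23656.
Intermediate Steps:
Q(n) = -8/9 (Q(n) = -8/(117 - 108) = -8/9)
(y(12, -39) + Q(155)) + I = (110 - 8/9) - 23765 = 982/9 - 23765 = -212903/9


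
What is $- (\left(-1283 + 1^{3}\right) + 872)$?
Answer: $410$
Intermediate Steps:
$- (\left(-1283 + 1^{3}\right) + 872) = - (\left(-1283 + 1\right) + 872) = - (-1282 + 872) = \left(-1\right) \left(-410\right) = 410$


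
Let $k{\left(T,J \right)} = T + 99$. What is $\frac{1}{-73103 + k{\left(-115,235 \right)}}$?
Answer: $- \frac{1}{73119} \approx -1.3676 \cdot 10^{-5}$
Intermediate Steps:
$k{\left(T,J \right)} = 99 + T$
$\frac{1}{-73103 + k{\left(-115,235 \right)}} = \frac{1}{-73103 + \left(99 - 115\right)} = \frac{1}{-73103 - 16} = \frac{1}{-73119} = - \frac{1}{73119}$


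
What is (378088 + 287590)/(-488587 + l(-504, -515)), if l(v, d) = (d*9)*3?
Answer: -332839/251246 ≈ -1.3248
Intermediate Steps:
l(v, d) = 27*d (l(v, d) = (9*d)*3 = 27*d)
(378088 + 287590)/(-488587 + l(-504, -515)) = (378088 + 287590)/(-488587 + 27*(-515)) = 665678/(-488587 - 13905) = 665678/(-502492) = 665678*(-1/502492) = -332839/251246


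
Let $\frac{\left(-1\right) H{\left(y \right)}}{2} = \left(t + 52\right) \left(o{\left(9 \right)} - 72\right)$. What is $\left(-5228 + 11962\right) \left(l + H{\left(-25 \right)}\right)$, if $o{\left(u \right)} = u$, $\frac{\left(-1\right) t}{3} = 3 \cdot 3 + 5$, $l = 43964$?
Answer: $304538416$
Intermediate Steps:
$t = -42$ ($t = - 3 \left(3 \cdot 3 + 5\right) = - 3 \left(9 + 5\right) = \left(-3\right) 14 = -42$)
$H{\left(y \right)} = 1260$ ($H{\left(y \right)} = - 2 \left(-42 + 52\right) \left(9 - 72\right) = - 2 \cdot 10 \left(-63\right) = \left(-2\right) \left(-630\right) = 1260$)
$\left(-5228 + 11962\right) \left(l + H{\left(-25 \right)}\right) = \left(-5228 + 11962\right) \left(43964 + 1260\right) = 6734 \cdot 45224 = 304538416$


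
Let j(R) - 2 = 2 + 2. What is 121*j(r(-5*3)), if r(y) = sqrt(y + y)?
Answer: 726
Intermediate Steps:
r(y) = sqrt(2)*sqrt(y) (r(y) = sqrt(2*y) = sqrt(2)*sqrt(y))
j(R) = 6 (j(R) = 2 + (2 + 2) = 2 + 4 = 6)
121*j(r(-5*3)) = 121*6 = 726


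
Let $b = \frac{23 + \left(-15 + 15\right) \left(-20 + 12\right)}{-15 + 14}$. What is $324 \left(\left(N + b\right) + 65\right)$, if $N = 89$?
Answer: $42444$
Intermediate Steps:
$b = -23$ ($b = \frac{23 + 0 \left(-8\right)}{-1} = \left(23 + 0\right) \left(-1\right) = 23 \left(-1\right) = -23$)
$324 \left(\left(N + b\right) + 65\right) = 324 \left(\left(89 - 23\right) + 65\right) = 324 \left(66 + 65\right) = 324 \cdot 131 = 42444$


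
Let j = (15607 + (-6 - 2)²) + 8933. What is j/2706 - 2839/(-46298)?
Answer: 573399163/62641194 ≈ 9.1537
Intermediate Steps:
j = 24604 (j = (15607 + (-8)²) + 8933 = (15607 + 64) + 8933 = 15671 + 8933 = 24604)
j/2706 - 2839/(-46298) = 24604/2706 - 2839/(-46298) = 24604*(1/2706) - 2839*(-1/46298) = 12302/1353 + 2839/46298 = 573399163/62641194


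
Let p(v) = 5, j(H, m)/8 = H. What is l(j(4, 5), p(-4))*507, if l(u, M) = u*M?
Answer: 81120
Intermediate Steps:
j(H, m) = 8*H
l(u, M) = M*u
l(j(4, 5), p(-4))*507 = (5*(8*4))*507 = (5*32)*507 = 160*507 = 81120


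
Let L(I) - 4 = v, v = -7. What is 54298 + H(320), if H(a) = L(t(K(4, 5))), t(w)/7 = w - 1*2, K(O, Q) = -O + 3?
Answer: 54295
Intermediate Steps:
K(O, Q) = 3 - O
t(w) = -14 + 7*w (t(w) = 7*(w - 1*2) = 7*(w - 2) = 7*(-2 + w) = -14 + 7*w)
L(I) = -3 (L(I) = 4 - 7 = -3)
H(a) = -3
54298 + H(320) = 54298 - 3 = 54295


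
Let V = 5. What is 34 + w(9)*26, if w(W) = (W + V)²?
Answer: 5130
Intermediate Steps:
w(W) = (5 + W)² (w(W) = (W + 5)² = (5 + W)²)
34 + w(9)*26 = 34 + (5 + 9)²*26 = 34 + 14²*26 = 34 + 196*26 = 34 + 5096 = 5130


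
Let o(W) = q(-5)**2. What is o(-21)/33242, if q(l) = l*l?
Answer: 625/33242 ≈ 0.018802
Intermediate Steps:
q(l) = l**2
o(W) = 625 (o(W) = ((-5)**2)**2 = 25**2 = 625)
o(-21)/33242 = 625/33242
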